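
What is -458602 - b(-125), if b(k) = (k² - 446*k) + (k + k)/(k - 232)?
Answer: -189202039/357 ≈ -5.2998e+5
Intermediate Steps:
b(k) = k² - 446*k + 2*k/(-232 + k) (b(k) = (k² - 446*k) + (2*k)/(-232 + k) = (k² - 446*k) + 2*k/(-232 + k) = k² - 446*k + 2*k/(-232 + k))
-458602 - b(-125) = -458602 - (-125)*(103474 + (-125)² - 678*(-125))/(-232 - 125) = -458602 - (-125)*(103474 + 15625 + 84750)/(-357) = -458602 - (-125)*(-1)*203849/357 = -458602 - 1*25481125/357 = -458602 - 25481125/357 = -189202039/357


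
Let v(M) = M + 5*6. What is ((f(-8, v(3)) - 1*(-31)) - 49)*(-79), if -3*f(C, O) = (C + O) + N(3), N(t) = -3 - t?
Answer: 5767/3 ≈ 1922.3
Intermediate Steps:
v(M) = 30 + M (v(M) = M + 30 = 30 + M)
f(C, O) = 2 - C/3 - O/3 (f(C, O) = -((C + O) + (-3 - 1*3))/3 = -((C + O) + (-3 - 3))/3 = -((C + O) - 6)/3 = -(-6 + C + O)/3 = 2 - C/3 - O/3)
((f(-8, v(3)) - 1*(-31)) - 49)*(-79) = (((2 - 1/3*(-8) - (30 + 3)/3) - 1*(-31)) - 49)*(-79) = (((2 + 8/3 - 1/3*33) + 31) - 49)*(-79) = (((2 + 8/3 - 11) + 31) - 49)*(-79) = ((-19/3 + 31) - 49)*(-79) = (74/3 - 49)*(-79) = -73/3*(-79) = 5767/3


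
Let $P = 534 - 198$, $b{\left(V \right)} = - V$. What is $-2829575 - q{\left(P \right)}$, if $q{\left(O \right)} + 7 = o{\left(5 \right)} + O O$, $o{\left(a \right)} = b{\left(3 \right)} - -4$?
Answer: $-2942465$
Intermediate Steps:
$P = 336$
$o{\left(a \right)} = 1$ ($o{\left(a \right)} = \left(-1\right) 3 - -4 = -3 + 4 = 1$)
$q{\left(O \right)} = -6 + O^{2}$ ($q{\left(O \right)} = -7 + \left(1 + O O\right) = -7 + \left(1 + O^{2}\right) = -6 + O^{2}$)
$-2829575 - q{\left(P \right)} = -2829575 - \left(-6 + 336^{2}\right) = -2829575 - \left(-6 + 112896\right) = -2829575 - 112890 = -2942465$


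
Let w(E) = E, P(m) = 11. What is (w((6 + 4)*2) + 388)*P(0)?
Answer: 4488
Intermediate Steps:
(w((6 + 4)*2) + 388)*P(0) = ((6 + 4)*2 + 388)*11 = (10*2 + 388)*11 = (20 + 388)*11 = 408*11 = 4488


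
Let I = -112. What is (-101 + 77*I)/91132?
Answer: -8725/91132 ≈ -0.095740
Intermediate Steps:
(-101 + 77*I)/91132 = (-101 + 77*(-112))/91132 = (-101 - 8624)*(1/91132) = -8725*1/91132 = -8725/91132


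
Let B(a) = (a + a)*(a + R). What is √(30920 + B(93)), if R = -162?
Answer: √18086 ≈ 134.48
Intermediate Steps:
B(a) = 2*a*(-162 + a) (B(a) = (a + a)*(a - 162) = (2*a)*(-162 + a) = 2*a*(-162 + a))
√(30920 + B(93)) = √(30920 + 2*93*(-162 + 93)) = √(30920 + 2*93*(-69)) = √(30920 - 12834) = √18086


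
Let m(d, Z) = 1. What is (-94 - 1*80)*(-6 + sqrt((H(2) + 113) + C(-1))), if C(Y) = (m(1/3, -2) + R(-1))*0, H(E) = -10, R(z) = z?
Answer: 1044 - 174*sqrt(103) ≈ -721.91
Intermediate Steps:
C(Y) = 0 (C(Y) = (1 - 1)*0 = 0*0 = 0)
(-94 - 1*80)*(-6 + sqrt((H(2) + 113) + C(-1))) = (-94 - 1*80)*(-6 + sqrt((-10 + 113) + 0)) = (-94 - 80)*(-6 + sqrt(103 + 0)) = -174*(-6 + sqrt(103)) = 1044 - 174*sqrt(103)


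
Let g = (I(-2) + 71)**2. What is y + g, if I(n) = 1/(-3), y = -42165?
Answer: -334541/9 ≈ -37171.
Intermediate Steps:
I(n) = -1/3
g = 44944/9 (g = (-1/3 + 71)**2 = (212/3)**2 = 44944/9 ≈ 4993.8)
y + g = -42165 + 44944/9 = -334541/9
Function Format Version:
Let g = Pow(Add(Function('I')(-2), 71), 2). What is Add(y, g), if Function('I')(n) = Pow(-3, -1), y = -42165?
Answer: Rational(-334541, 9) ≈ -37171.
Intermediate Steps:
Function('I')(n) = Rational(-1, 3)
g = Rational(44944, 9) (g = Pow(Add(Rational(-1, 3), 71), 2) = Pow(Rational(212, 3), 2) = Rational(44944, 9) ≈ 4993.8)
Add(y, g) = Add(-42165, Rational(44944, 9)) = Rational(-334541, 9)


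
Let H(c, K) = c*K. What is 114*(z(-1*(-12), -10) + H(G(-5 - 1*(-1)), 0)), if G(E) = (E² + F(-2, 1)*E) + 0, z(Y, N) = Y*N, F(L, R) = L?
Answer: -13680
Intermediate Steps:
z(Y, N) = N*Y
G(E) = E² - 2*E (G(E) = (E² - 2*E) + 0 = E² - 2*E)
H(c, K) = K*c
114*(z(-1*(-12), -10) + H(G(-5 - 1*(-1)), 0)) = 114*(-(-10)*(-12) + 0*((-5 - 1*(-1))*(-2 + (-5 - 1*(-1))))) = 114*(-10*12 + 0*((-5 + 1)*(-2 + (-5 + 1)))) = 114*(-120 + 0*(-4*(-2 - 4))) = 114*(-120 + 0*(-4*(-6))) = 114*(-120 + 0*24) = 114*(-120 + 0) = 114*(-120) = -13680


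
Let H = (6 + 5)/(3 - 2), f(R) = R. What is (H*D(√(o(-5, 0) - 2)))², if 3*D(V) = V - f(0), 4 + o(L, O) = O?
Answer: -242/3 ≈ -80.667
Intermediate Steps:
o(L, O) = -4 + O
D(V) = V/3 (D(V) = (V - 1*0)/3 = (V + 0)/3 = V/3)
H = 11 (H = 11/1 = 11*1 = 11)
(H*D(√(o(-5, 0) - 2)))² = (11*(√((-4 + 0) - 2)/3))² = (11*(√(-4 - 2)/3))² = (11*(√(-6)/3))² = (11*((I*√6)/3))² = (11*(I*√6/3))² = (11*I*√6/3)² = -242/3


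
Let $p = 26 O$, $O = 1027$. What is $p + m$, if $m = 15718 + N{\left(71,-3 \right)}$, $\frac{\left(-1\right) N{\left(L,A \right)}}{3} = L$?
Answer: $42207$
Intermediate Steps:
$N{\left(L,A \right)} = - 3 L$
$p = 26702$ ($p = 26 \cdot 1027 = 26702$)
$m = 15505$ ($m = 15718 - 213 = 15505$)
$p + m = 26702 + 15505 = 42207$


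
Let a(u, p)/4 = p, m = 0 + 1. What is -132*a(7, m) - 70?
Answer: -598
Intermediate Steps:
m = 1
a(u, p) = 4*p
-132*a(7, m) - 70 = -528 - 70 = -598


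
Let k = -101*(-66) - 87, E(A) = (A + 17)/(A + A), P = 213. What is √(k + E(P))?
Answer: √298507146/213 ≈ 81.114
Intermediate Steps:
E(A) = (17 + A)/(2*A) (E(A) = (17 + A)/((2*A)) = (17 + A)*(1/(2*A)) = (17 + A)/(2*A))
k = 6579 (k = 6666 - 87 = 6579)
√(k + E(P)) = √(6579 + (½)*(17 + 213)/213) = √(6579 + (½)*(1/213)*230) = √(6579 + 115/213) = √(1401442/213) = √298507146/213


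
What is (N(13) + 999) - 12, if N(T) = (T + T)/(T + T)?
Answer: 988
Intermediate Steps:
N(T) = 1 (N(T) = (2*T)/((2*T)) = (2*T)*(1/(2*T)) = 1)
(N(13) + 999) - 12 = (1 + 999) - 12 = 1000 - 12 = 988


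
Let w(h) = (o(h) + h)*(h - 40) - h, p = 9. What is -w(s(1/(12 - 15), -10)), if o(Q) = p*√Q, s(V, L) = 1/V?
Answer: -132 + 387*I*√3 ≈ -132.0 + 670.3*I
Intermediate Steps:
o(Q) = 9*√Q
w(h) = -h + (-40 + h)*(h + 9*√h) (w(h) = (9*√h + h)*(h - 40) - h = (h + 9*√h)*(-40 + h) - h = (-40 + h)*(h + 9*√h) - h = -h + (-40 + h)*(h + 9*√h))
-w(s(1/(12 - 15), -10)) = -((1/(1/(12 - 15)))² - 360*I/√(-1/(12 - 15)) - 41/(1/(12 - 15)) + 9*(1/(1/(12 - 15)))^(3/2)) = -((1/(1/(-3)))² - 360*I/√(-1/(-3)) - 41/(1/(-3)) + 9*(1/(1/(-3)))^(3/2)) = -((1/(-⅓))² - 360*I*√3 - 41/(-⅓) + 9*(1/(-⅓))^(3/2)) = -((-3)² - 360*I*√3 - 41*(-3) + 9*(-3)^(3/2)) = -(9 - 360*I*√3 + 123 + 9*(-3*I*√3)) = -(9 - 360*I*√3 + 123 - 27*I*√3) = -(132 - 387*I*√3) = -132 + 387*I*√3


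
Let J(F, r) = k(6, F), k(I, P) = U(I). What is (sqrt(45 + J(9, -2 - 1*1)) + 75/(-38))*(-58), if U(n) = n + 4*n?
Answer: 2175/19 - 290*sqrt(3) ≈ -387.82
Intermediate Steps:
U(n) = 5*n
k(I, P) = 5*I
J(F, r) = 30 (J(F, r) = 5*6 = 30)
(sqrt(45 + J(9, -2 - 1*1)) + 75/(-38))*(-58) = (sqrt(45 + 30) + 75/(-38))*(-58) = (sqrt(75) + 75*(-1/38))*(-58) = (5*sqrt(3) - 75/38)*(-58) = (-75/38 + 5*sqrt(3))*(-58) = 2175/19 - 290*sqrt(3)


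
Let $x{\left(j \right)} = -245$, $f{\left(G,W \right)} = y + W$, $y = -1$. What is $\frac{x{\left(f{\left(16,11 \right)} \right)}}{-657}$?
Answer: $\frac{245}{657} \approx 0.37291$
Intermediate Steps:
$f{\left(G,W \right)} = -1 + W$
$\frac{x{\left(f{\left(16,11 \right)} \right)}}{-657} = - \frac{245}{-657} = \left(-245\right) \left(- \frac{1}{657}\right) = \frac{245}{657}$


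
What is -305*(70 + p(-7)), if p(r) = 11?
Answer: -24705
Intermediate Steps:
-305*(70 + p(-7)) = -305*(70 + 11) = -305*81 = -24705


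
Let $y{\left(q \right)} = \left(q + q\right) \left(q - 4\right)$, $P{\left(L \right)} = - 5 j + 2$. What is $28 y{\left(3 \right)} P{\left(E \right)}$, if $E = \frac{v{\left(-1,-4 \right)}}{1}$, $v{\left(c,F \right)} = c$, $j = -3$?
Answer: $-2856$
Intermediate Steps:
$E = -1$ ($E = - 1^{-1} = \left(-1\right) 1 = -1$)
$P{\left(L \right)} = 17$ ($P{\left(L \right)} = \left(-5\right) \left(-3\right) + 2 = 15 + 2 = 17$)
$y{\left(q \right)} = 2 q \left(-4 + q\right)$
$28 y{\left(3 \right)} P{\left(E \right)} = 28 \cdot 2 \cdot 3 \left(-4 + 3\right) 17 = 28 \cdot 2 \cdot 3 \left(-1\right) 17 = 28 \left(-6\right) 17 = \left(-168\right) 17 = -2856$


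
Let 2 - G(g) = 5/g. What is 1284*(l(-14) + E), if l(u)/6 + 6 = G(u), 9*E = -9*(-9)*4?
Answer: 127116/7 ≈ 18159.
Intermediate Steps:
G(g) = 2 - 5/g
E = 36 (E = (-9*(-9)*4)/9 = (81*4)/9 = (⅑)*324 = 36)
l(u) = -24 - 30/u (l(u) = -36 + 6*(2 - 5/u) = -36 + (12 - 30/u) = -24 - 30/u)
1284*(l(-14) + E) = 1284*((-24 - 30/(-14)) + 36) = 1284*((-24 - 30*(-1/14)) + 36) = 1284*((-24 + 15/7) + 36) = 1284*(-153/7 + 36) = 1284*(99/7) = 127116/7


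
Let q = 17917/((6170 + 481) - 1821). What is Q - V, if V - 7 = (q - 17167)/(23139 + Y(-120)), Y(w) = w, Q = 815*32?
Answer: 126040225561/4833990 ≈ 26074.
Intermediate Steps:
Q = 26080
q = 779/210 (q = 17917/(6651 - 1821) = 17917/4830 = 17917*(1/4830) = 779/210 ≈ 3.7095)
V = 30233639/4833990 (V = 7 + (779/210 - 17167)/(23139 - 120) = 7 - 3604291/210/23019 = 7 - 3604291/210*1/23019 = 7 - 3604291/4833990 = 30233639/4833990 ≈ 6.2544)
Q - V = 26080 - 1*30233639/4833990 = 26080 - 30233639/4833990 = 126040225561/4833990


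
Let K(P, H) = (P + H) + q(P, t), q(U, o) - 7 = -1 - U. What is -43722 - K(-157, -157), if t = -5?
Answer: -43571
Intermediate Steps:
q(U, o) = 6 - U (q(U, o) = 7 + (-1 - U) = 6 - U)
K(P, H) = 6 + H (K(P, H) = (P + H) + (6 - P) = (H + P) + (6 - P) = 6 + H)
-43722 - K(-157, -157) = -43722 - (6 - 157) = -43722 - 1*(-151) = -43722 + 151 = -43571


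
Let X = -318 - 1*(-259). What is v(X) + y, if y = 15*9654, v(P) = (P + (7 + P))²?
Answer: 157131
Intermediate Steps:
X = -59 (X = -318 + 259 = -59)
v(P) = (7 + 2*P)²
y = 144810
v(X) + y = (7 + 2*(-59))² + 144810 = (7 - 118)² + 144810 = (-111)² + 144810 = 12321 + 144810 = 157131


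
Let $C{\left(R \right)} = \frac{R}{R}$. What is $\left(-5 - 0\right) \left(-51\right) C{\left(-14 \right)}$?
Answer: $255$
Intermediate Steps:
$C{\left(R \right)} = 1$
$\left(-5 - 0\right) \left(-51\right) C{\left(-14 \right)} = \left(-5 - 0\right) \left(-51\right) 1 = \left(-5 + 0\right) \left(-51\right) 1 = \left(-5\right) \left(-51\right) 1 = 255 \cdot 1 = 255$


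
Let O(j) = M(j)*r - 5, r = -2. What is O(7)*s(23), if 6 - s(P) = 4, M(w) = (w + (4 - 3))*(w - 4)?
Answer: -106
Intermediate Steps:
M(w) = (1 + w)*(-4 + w) (M(w) = (w + 1)*(-4 + w) = (1 + w)*(-4 + w))
s(P) = 2 (s(P) = 6 - 1*4 = 6 - 4 = 2)
O(j) = 3 - 2*j² + 6*j (O(j) = (-4 + j² - 3*j)*(-2) - 5 = (8 - 2*j² + 6*j) - 5 = 3 - 2*j² + 6*j)
O(7)*s(23) = (3 - 2*7² + 6*7)*2 = (3 - 2*49 + 42)*2 = (3 - 98 + 42)*2 = -53*2 = -106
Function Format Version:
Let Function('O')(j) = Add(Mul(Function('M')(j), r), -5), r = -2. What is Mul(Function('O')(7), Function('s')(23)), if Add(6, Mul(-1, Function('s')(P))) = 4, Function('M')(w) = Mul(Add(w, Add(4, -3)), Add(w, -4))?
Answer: -106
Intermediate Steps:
Function('M')(w) = Mul(Add(1, w), Add(-4, w)) (Function('M')(w) = Mul(Add(w, 1), Add(-4, w)) = Mul(Add(1, w), Add(-4, w)))
Function('s')(P) = 2 (Function('s')(P) = Add(6, Mul(-1, 4)) = Add(6, -4) = 2)
Function('O')(j) = Add(3, Mul(-2, Pow(j, 2)), Mul(6, j)) (Function('O')(j) = Add(Mul(Add(-4, Pow(j, 2), Mul(-3, j)), -2), -5) = Add(Add(8, Mul(-2, Pow(j, 2)), Mul(6, j)), -5) = Add(3, Mul(-2, Pow(j, 2)), Mul(6, j)))
Mul(Function('O')(7), Function('s')(23)) = Mul(Add(3, Mul(-2, Pow(7, 2)), Mul(6, 7)), 2) = Mul(Add(3, Mul(-2, 49), 42), 2) = Mul(Add(3, -98, 42), 2) = Mul(-53, 2) = -106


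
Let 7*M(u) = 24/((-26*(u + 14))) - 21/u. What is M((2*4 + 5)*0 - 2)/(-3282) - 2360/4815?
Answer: -94065967/191741004 ≈ -0.49059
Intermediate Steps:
M(u) = -3/u + 24/(7*(-364 - 26*u)) (M(u) = (24/((-26*(u + 14))) - 21/u)/7 = (24/((-26*(14 + u))) - 21/u)/7 = (24/(-364 - 26*u) - 21/u)/7 = (-21/u + 24/(-364 - 26*u))/7 = -3/u + 24/(7*(-364 - 26*u)))
M((2*4 + 5)*0 - 2)/(-3282) - 2360/4815 = (3*(-1274 - 95*((2*4 + 5)*0 - 2))/(91*((2*4 + 5)*0 - 2)*(14 + ((2*4 + 5)*0 - 2))))/(-3282) - 2360/4815 = (3*(-1274 - 95*((8 + 5)*0 - 2))/(91*((8 + 5)*0 - 2)*(14 + ((8 + 5)*0 - 2))))*(-1/3282) - 2360*1/4815 = (3*(-1274 - 95*(13*0 - 2))/(91*(13*0 - 2)*(14 + (13*0 - 2))))*(-1/3282) - 472/963 = (3*(-1274 - 95*(0 - 2))/(91*(0 - 2)*(14 + (0 - 2))))*(-1/3282) - 472/963 = ((3/91)*(-1274 - 95*(-2))/(-2*(14 - 2)))*(-1/3282) - 472/963 = ((3/91)*(-1/2)*(-1274 + 190)/12)*(-1/3282) - 472/963 = ((3/91)*(-1/2)*(1/12)*(-1084))*(-1/3282) - 472/963 = (271/182)*(-1/3282) - 472/963 = -271/597324 - 472/963 = -94065967/191741004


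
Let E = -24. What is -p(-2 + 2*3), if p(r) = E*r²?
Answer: 384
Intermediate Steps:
p(r) = -24*r²
-p(-2 + 2*3) = -(-24)*(-2 + 2*3)² = -(-24)*(-2 + 6)² = -(-24)*4² = -(-24)*16 = -1*(-384) = 384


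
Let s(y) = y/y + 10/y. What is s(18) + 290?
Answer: 2624/9 ≈ 291.56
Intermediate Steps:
s(y) = 1 + 10/y
s(18) + 290 = (10 + 18)/18 + 290 = (1/18)*28 + 290 = 14/9 + 290 = 2624/9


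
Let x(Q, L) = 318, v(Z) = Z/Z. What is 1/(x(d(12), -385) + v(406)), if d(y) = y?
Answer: 1/319 ≈ 0.0031348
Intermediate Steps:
v(Z) = 1
1/(x(d(12), -385) + v(406)) = 1/(318 + 1) = 1/319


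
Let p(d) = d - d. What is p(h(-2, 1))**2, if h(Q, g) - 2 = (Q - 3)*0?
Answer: 0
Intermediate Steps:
h(Q, g) = 2 (h(Q, g) = 2 + (Q - 3)*0 = 2 + (-3 + Q)*0 = 2 + 0 = 2)
p(d) = 0
p(h(-2, 1))**2 = 0**2 = 0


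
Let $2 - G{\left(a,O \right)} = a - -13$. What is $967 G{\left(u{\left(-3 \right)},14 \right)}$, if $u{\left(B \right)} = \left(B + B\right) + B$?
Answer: $-1934$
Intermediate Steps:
$u{\left(B \right)} = 3 B$ ($u{\left(B \right)} = 2 B + B = 3 B$)
$G{\left(a,O \right)} = -11 - a$ ($G{\left(a,O \right)} = 2 - \left(a - -13\right) = 2 - \left(a + 13\right) = 2 - \left(13 + a\right) = -11 - a$)
$967 G{\left(u{\left(-3 \right)},14 \right)} = 967 \left(-11 - 3 \left(-3\right)\right) = 967 \left(-11 - -9\right) = 967 \left(-11 + 9\right) = 967 \left(-2\right) = -1934$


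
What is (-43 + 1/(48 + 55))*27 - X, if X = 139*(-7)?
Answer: -19337/103 ≈ -187.74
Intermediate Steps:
X = -973
(-43 + 1/(48 + 55))*27 - X = (-43 + 1/(48 + 55))*27 - 1*(-973) = (-43 + 1/103)*27 + 973 = -4428/103*27 + 973 = -119556/103 + 973 = -19337/103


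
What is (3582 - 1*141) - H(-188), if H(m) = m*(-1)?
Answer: 3253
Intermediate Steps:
H(m) = -m
(3582 - 1*141) - H(-188) = (3582 - 1*141) - (-1)*(-188) = (3582 - 141) - 1*188 = 3441 - 188 = 3253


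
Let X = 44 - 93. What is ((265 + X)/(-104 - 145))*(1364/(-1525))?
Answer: 98208/126575 ≈ 0.77589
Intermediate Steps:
X = -49
((265 + X)/(-104 - 145))*(1364/(-1525)) = ((265 - 49)/(-104 - 145))*(1364/(-1525)) = (216/(-249))*(1364*(-1/1525)) = (216*(-1/249))*(-1364/1525) = -72/83*(-1364/1525) = 98208/126575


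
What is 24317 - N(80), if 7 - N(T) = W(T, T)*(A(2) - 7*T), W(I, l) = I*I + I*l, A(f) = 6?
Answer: -7066890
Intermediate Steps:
W(I, l) = I² + I*l
N(T) = 7 - 2*T²*(6 - 7*T) (N(T) = 7 - T*(T + T)*(6 - 7*T) = 7 - T*(2*T)*(6 - 7*T) = 7 - 2*T²*(6 - 7*T))
24317 - N(80) = 24317 - (7 - 12*80² + 14*80³) = 24317 - (7 - 12*6400 + 14*512000) = 24317 - (7 - 76800 + 7168000) = 24317 - 1*7091207 = 24317 - 7091207 = -7066890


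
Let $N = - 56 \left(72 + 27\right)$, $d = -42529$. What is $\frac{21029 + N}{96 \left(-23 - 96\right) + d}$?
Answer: $- \frac{95}{331} \approx -0.28701$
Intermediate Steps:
$N = -5544$ ($N = \left(-56\right) 99 = -5544$)
$\frac{21029 + N}{96 \left(-23 - 96\right) + d} = \frac{21029 - 5544}{96 \left(-23 - 96\right) - 42529} = \frac{15485}{96 \left(-119\right) - 42529} = \frac{15485}{-11424 - 42529} = \frac{15485}{-53953} = 15485 \left(- \frac{1}{53953}\right) = - \frac{95}{331}$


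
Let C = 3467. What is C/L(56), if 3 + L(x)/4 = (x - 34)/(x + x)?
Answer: -48538/157 ≈ -309.16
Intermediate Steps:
L(x) = -12 + 2*(-34 + x)/x (L(x) = -12 + 4*((x - 34)/(x + x)) = -12 + 4*((-34 + x)/((2*x))) = -12 + 4*((-34 + x)*(1/(2*x))) = -12 + 4*((-34 + x)/(2*x)) = -12 + 2*(-34 + x)/x)
C/L(56) = 3467/(-10 - 68/56) = 3467/(-10 - 68*1/56) = 3467/(-10 - 17/14) = 3467/(-157/14) = 3467*(-14/157) = -48538/157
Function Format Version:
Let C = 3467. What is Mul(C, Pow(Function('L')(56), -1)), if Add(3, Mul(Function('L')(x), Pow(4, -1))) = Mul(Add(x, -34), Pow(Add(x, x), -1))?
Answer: Rational(-48538, 157) ≈ -309.16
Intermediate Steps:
Function('L')(x) = Add(-12, Mul(2, Pow(x, -1), Add(-34, x))) (Function('L')(x) = Add(-12, Mul(4, Mul(Add(x, -34), Pow(Add(x, x), -1)))) = Add(-12, Mul(4, Mul(Add(-34, x), Pow(Mul(2, x), -1)))) = Add(-12, Mul(4, Mul(Add(-34, x), Mul(Rational(1, 2), Pow(x, -1))))) = Add(-12, Mul(4, Mul(Rational(1, 2), Pow(x, -1), Add(-34, x)))) = Add(-12, Mul(2, Pow(x, -1), Add(-34, x))))
Mul(C, Pow(Function('L')(56), -1)) = Mul(3467, Pow(Add(-10, Mul(-68, Pow(56, -1))), -1)) = Mul(3467, Pow(Add(-10, Mul(-68, Rational(1, 56))), -1)) = Mul(3467, Pow(Add(-10, Rational(-17, 14)), -1)) = Mul(3467, Pow(Rational(-157, 14), -1)) = Mul(3467, Rational(-14, 157)) = Rational(-48538, 157)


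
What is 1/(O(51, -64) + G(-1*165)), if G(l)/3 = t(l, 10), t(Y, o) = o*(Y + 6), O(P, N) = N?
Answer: -1/4834 ≈ -0.00020687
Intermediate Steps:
t(Y, o) = o*(6 + Y)
G(l) = 180 + 30*l (G(l) = 3*(10*(6 + l)) = 3*(60 + 10*l) = 180 + 30*l)
1/(O(51, -64) + G(-1*165)) = 1/(-64 + (180 + 30*(-1*165))) = 1/(-64 + (180 + 30*(-165))) = 1/(-64 + (180 - 4950)) = 1/(-64 - 4770) = 1/(-4834) = -1/4834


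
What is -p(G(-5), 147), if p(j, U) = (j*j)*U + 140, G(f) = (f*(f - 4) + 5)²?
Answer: -918750140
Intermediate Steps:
G(f) = (5 + f*(-4 + f))² (G(f) = (f*(-4 + f) + 5)² = (5 + f*(-4 + f))²)
p(j, U) = 140 + U*j² (p(j, U) = j²*U + 140 = U*j² + 140 = 140 + U*j²)
-p(G(-5), 147) = -(140 + 147*((5 + (-5)² - 4*(-5))²)²) = -(140 + 147*((5 + 25 + 20)²)²) = -(140 + 147*(50²)²) = -(140 + 147*2500²) = -(140 + 147*6250000) = -(140 + 918750000) = -1*918750140 = -918750140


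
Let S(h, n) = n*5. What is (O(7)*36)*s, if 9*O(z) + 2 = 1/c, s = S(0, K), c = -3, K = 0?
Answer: 0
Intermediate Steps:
S(h, n) = 5*n
s = 0 (s = 5*0 = 0)
O(z) = -7/27 (O(z) = -2/9 + (⅑)/(-3) = -2/9 + (⅑)*(-⅓) = -2/9 - 1/27 = -7/27)
(O(7)*36)*s = -7/27*36*0 = -28/3*0 = 0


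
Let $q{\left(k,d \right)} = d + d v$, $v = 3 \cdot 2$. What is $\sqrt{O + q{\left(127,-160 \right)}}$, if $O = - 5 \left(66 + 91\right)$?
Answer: $i \sqrt{1905} \approx 43.646 i$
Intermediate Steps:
$O = -785$ ($O = \left(-5\right) 157 = -785$)
$v = 6$
$q{\left(k,d \right)} = 7 d$ ($q{\left(k,d \right)} = d + d 6 = d + 6 d = 7 d$)
$\sqrt{O + q{\left(127,-160 \right)}} = \sqrt{-785 + 7 \left(-160\right)} = \sqrt{-785 - 1120} = \sqrt{-1905} = i \sqrt{1905}$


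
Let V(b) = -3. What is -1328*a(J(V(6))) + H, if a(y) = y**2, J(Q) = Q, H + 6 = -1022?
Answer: -12980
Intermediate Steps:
H = -1028 (H = -6 - 1022 = -1028)
-1328*a(J(V(6))) + H = -1328*(-3)**2 - 1028 = -1328*9 - 1028 = -11952 - 1028 = -12980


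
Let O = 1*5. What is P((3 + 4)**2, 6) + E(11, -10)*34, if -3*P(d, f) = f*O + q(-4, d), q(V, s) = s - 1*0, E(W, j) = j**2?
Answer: 10121/3 ≈ 3373.7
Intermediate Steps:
O = 5
q(V, s) = s (q(V, s) = s + 0 = s)
P(d, f) = -5*f/3 - d/3 (P(d, f) = -(f*5 + d)/3 = -(5*f + d)/3 = -(d + 5*f)/3 = -5*f/3 - d/3)
P((3 + 4)**2, 6) + E(11, -10)*34 = (-5/3*6 - (3 + 4)**2/3) + (-10)**2*34 = (-10 - 1/3*7**2) + 100*34 = (-10 - 1/3*49) + 3400 = (-10 - 49/3) + 3400 = -79/3 + 3400 = 10121/3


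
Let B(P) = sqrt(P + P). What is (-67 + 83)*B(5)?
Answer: 16*sqrt(10) ≈ 50.596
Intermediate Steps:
B(P) = sqrt(2)*sqrt(P) (B(P) = sqrt(2*P) = sqrt(2)*sqrt(P))
(-67 + 83)*B(5) = (-67 + 83)*(sqrt(2)*sqrt(5)) = 16*sqrt(10)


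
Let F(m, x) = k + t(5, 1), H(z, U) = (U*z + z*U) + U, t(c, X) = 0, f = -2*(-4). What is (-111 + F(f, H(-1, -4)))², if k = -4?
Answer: 13225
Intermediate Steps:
f = 8
H(z, U) = U + 2*U*z (H(z, U) = (U*z + U*z) + U = 2*U*z + U = U + 2*U*z)
F(m, x) = -4 (F(m, x) = -4 + 0 = -4)
(-111 + F(f, H(-1, -4)))² = (-111 - 4)² = (-115)² = 13225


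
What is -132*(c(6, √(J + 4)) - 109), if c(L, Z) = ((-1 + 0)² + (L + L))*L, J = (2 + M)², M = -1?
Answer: 4092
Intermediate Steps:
J = 1 (J = (2 - 1)² = 1² = 1)
c(L, Z) = L*(1 + 2*L) (c(L, Z) = ((-1)² + 2*L)*L = (1 + 2*L)*L = L*(1 + 2*L))
-132*(c(6, √(J + 4)) - 109) = -132*(6*(1 + 2*6) - 109) = -132*(6*(1 + 12) - 109) = -132*(6*13 - 109) = -132*(78 - 109) = -132*(-31) = 4092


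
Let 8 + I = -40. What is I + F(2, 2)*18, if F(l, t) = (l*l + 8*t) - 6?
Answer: 204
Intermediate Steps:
F(l, t) = -6 + l**2 + 8*t (F(l, t) = (l**2 + 8*t) - 6 = -6 + l**2 + 8*t)
I = -48 (I = -8 - 40 = -48)
I + F(2, 2)*18 = -48 + (-6 + 2**2 + 8*2)*18 = -48 + (-6 + 4 + 16)*18 = -48 + 14*18 = -48 + 252 = 204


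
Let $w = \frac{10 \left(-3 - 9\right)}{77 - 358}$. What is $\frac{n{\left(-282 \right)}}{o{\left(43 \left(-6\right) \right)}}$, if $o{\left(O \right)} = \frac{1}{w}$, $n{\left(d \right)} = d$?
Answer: $- \frac{33840}{281} \approx -120.43$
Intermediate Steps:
$w = \frac{120}{281}$ ($w = \frac{10 \left(-12\right)}{77 - 358} = - \frac{120}{-281} = \left(-120\right) \left(- \frac{1}{281}\right) = \frac{120}{281} \approx 0.42705$)
$o{\left(O \right)} = \frac{281}{120}$ ($o{\left(O \right)} = \frac{1}{\frac{120}{281}} = \frac{281}{120}$)
$\frac{n{\left(-282 \right)}}{o{\left(43 \left(-6\right) \right)}} = - \frac{282}{\frac{281}{120}} = \left(-282\right) \frac{120}{281} = - \frac{33840}{281}$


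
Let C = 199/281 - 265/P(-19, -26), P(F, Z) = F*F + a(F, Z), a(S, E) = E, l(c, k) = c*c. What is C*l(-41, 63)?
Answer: -2622360/18827 ≈ -139.29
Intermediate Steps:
l(c, k) = c**2
P(F, Z) = Z + F**2 (P(F, Z) = F*F + Z = F**2 + Z = Z + F**2)
C = -1560/18827 (C = 199/281 - 265/(-26 + (-19)**2) = 199*(1/281) - 265/(-26 + 361) = 199/281 - 265/335 = 199/281 - 265*1/335 = 199/281 - 53/67 = -1560/18827 ≈ -0.082860)
C*l(-41, 63) = -1560/18827*(-41)**2 = -1560/18827*1681 = -2622360/18827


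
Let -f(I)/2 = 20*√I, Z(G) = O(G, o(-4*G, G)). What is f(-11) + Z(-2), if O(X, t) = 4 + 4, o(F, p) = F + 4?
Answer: 8 - 40*I*√11 ≈ 8.0 - 132.67*I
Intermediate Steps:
o(F, p) = 4 + F
O(X, t) = 8
Z(G) = 8
f(I) = -40*√I
f(-11) + Z(-2) = -40*I*√11 + 8 = 8 - 40*I*√11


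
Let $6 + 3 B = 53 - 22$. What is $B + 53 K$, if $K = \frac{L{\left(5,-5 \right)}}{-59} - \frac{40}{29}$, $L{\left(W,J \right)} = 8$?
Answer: $- \frac{369353}{5133} \approx -71.957$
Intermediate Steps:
$B = \frac{25}{3}$ ($B = -2 + \frac{53 - 22}{3} = -2 + \frac{1}{3} \cdot 31 = -2 + \frac{31}{3} = \frac{25}{3} \approx 8.3333$)
$K = - \frac{2592}{1711}$ ($K = \frac{8}{-59} - \frac{40}{29} = 8 \left(- \frac{1}{59}\right) - \frac{40}{29} = - \frac{8}{59} - \frac{40}{29} = - \frac{2592}{1711} \approx -1.5149$)
$B + 53 K = \frac{25}{3} + 53 \left(- \frac{2592}{1711}\right) = \frac{25}{3} - \frac{137376}{1711} = - \frac{369353}{5133}$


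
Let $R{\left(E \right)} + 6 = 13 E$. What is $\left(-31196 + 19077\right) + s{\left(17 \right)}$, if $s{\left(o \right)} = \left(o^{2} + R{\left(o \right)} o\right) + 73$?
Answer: $-8102$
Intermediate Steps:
$R{\left(E \right)} = -6 + 13 E$
$s{\left(o \right)} = 73 + o^{2} + o \left(-6 + 13 o\right)$ ($s{\left(o \right)} = \left(o^{2} + \left(-6 + 13 o\right) o\right) + 73 = \left(o^{2} + o \left(-6 + 13 o\right)\right) + 73 = 73 + o^{2} + o \left(-6 + 13 o\right)$)
$\left(-31196 + 19077\right) + s{\left(17 \right)} = \left(-31196 + 19077\right) + \left(73 - 102 + 14 \cdot 17^{2}\right) = -12119 + \left(73 - 102 + 14 \cdot 289\right) = -12119 + \left(73 - 102 + 4046\right) = -12119 + 4017 = -8102$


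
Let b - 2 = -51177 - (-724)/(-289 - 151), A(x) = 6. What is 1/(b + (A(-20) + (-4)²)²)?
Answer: -110/5576191 ≈ -1.9727e-5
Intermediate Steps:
b = -5629431/110 (b = 2 + (-51177 - (-724)/(-289 - 151)) = 2 + (-51177 - (-724)/(-440)) = 2 + (-51177 - (-1)*(-724)/440) = 2 + (-51177 - 1*181/110) = 2 + (-51177 - 181/110) = 2 - 5629651/110 = -5629431/110 ≈ -51177.)
1/(b + (A(-20) + (-4)²)²) = 1/(-5629431/110 + (6 + (-4)²)²) = 1/(-5629431/110 + (6 + 16)²) = 1/(-5629431/110 + 22²) = 1/(-5629431/110 + 484) = 1/(-5576191/110) = -110/5576191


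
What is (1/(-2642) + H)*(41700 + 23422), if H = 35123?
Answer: 3021496855365/1321 ≈ 2.2873e+9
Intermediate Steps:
(1/(-2642) + H)*(41700 + 23422) = (1/(-2642) + 35123)*(41700 + 23422) = (-1/2642 + 35123)*65122 = (92794965/2642)*65122 = 3021496855365/1321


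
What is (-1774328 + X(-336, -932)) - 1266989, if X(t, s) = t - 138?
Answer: -3041791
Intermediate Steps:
X(t, s) = -138 + t
(-1774328 + X(-336, -932)) - 1266989 = (-1774328 + (-138 - 336)) - 1266989 = (-1774328 - 474) - 1266989 = -1774802 - 1266989 = -3041791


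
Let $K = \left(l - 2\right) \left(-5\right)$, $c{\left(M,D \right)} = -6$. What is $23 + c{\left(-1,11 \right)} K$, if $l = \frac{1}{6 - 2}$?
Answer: $- \frac{59}{2} \approx -29.5$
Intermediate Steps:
$l = \frac{1}{4} \approx 0.25$
$K = \frac{35}{4}$ ($K = \left(\frac{1}{4} - 2\right) \left(-5\right) = \left(- \frac{7}{4}\right) \left(-5\right) = \frac{35}{4} \approx 8.75$)
$23 + c{\left(-1,11 \right)} K = 23 - \frac{105}{2} = - \frac{59}{2}$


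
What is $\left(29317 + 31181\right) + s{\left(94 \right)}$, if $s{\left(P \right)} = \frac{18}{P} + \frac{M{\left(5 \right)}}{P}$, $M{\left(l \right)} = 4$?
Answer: $\frac{2843417}{47} \approx 60498.0$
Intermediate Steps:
$s{\left(P \right)} = \frac{22}{P}$ ($s{\left(P \right)} = \frac{18}{P} + \frac{4}{P} = \frac{22}{P}$)
$\left(29317 + 31181\right) + s{\left(94 \right)} = \left(29317 + 31181\right) + \frac{22}{94} = 60498 + 22 \cdot \frac{1}{94} = 60498 + \frac{11}{47} = \frac{2843417}{47}$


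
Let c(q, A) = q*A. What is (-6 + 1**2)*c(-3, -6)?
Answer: -90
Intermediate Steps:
c(q, A) = A*q
(-6 + 1**2)*c(-3, -6) = (-6 + 1**2)*(-6*(-3)) = (-6 + 1)*18 = -5*18 = -90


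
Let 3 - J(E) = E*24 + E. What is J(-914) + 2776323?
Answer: 2799176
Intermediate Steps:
J(E) = 3 - 25*E (J(E) = 3 - (E*24 + E) = 3 - (24*E + E) = 3 - 25*E)
J(-914) + 2776323 = (3 - 25*(-914)) + 2776323 = (3 + 22850) + 2776323 = 22853 + 2776323 = 2799176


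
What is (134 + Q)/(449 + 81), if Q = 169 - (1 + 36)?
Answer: 133/265 ≈ 0.50189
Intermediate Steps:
Q = 132 (Q = 169 - 1*37 = 169 - 37 = 132)
(134 + Q)/(449 + 81) = (134 + 132)/(449 + 81) = 266/530 = 266*(1/530) = 133/265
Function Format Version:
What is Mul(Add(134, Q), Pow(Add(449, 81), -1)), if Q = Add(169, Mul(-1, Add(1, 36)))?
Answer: Rational(133, 265) ≈ 0.50189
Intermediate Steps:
Q = 132 (Q = Add(169, Mul(-1, 37)) = Add(169, -37) = 132)
Mul(Add(134, Q), Pow(Add(449, 81), -1)) = Mul(Add(134, 132), Pow(Add(449, 81), -1)) = Mul(266, Pow(530, -1)) = Mul(266, Rational(1, 530)) = Rational(133, 265)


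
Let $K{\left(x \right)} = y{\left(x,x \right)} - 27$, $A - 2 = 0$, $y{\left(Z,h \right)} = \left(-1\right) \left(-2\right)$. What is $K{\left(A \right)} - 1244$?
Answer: $-1269$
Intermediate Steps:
$y{\left(Z,h \right)} = 2$
$A = 2$ ($A = 2 + 0 = 2$)
$K{\left(x \right)} = -25$ ($K{\left(x \right)} = 2 - 27 = -25$)
$K{\left(A \right)} - 1244 = -25 - 1244 = -1269$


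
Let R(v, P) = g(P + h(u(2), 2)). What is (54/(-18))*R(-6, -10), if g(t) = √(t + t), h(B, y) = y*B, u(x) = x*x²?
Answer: -6*√3 ≈ -10.392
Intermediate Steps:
u(x) = x³
h(B, y) = B*y
g(t) = √2*√t (g(t) = √(2*t) = √2*√t)
R(v, P) = √2*√(16 + P) (R(v, P) = √2*√(P + 2³*2) = √2*√(P + 8*2) = √2*√(P + 16) = √2*√(16 + P))
(54/(-18))*R(-6, -10) = (54/(-18))*√(32 + 2*(-10)) = (54*(-1/18))*√(32 - 20) = -6*√3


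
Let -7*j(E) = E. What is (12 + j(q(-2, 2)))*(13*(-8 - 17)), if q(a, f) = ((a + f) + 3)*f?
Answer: -25350/7 ≈ -3621.4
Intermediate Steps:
q(a, f) = f*(3 + a + f) (q(a, f) = (3 + a + f)*f = f*(3 + a + f))
j(E) = -E/7
(12 + j(q(-2, 2)))*(13*(-8 - 17)) = (12 - 2*(3 - 2 + 2)/7)*(13*(-8 - 17)) = (12 - 2*3/7)*(13*(-25)) = (12 - ⅐*6)*(-325) = (12 - 6/7)*(-325) = (78/7)*(-325) = -25350/7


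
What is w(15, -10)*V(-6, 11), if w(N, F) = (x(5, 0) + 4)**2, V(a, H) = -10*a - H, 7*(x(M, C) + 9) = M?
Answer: 900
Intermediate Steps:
x(M, C) = -9 + M/7
V(a, H) = -H - 10*a
w(N, F) = 900/49 (w(N, F) = ((-9 + (1/7)*5) + 4)**2 = ((-9 + 5/7) + 4)**2 = (-58/7 + 4)**2 = (-30/7)**2 = 900/49)
w(15, -10)*V(-6, 11) = 900*(-1*11 - 10*(-6))/49 = 900*(-11 + 60)/49 = (900/49)*49 = 900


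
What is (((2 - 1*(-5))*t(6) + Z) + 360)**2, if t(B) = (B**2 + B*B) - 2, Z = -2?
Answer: 719104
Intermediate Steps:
t(B) = -2 + 2*B**2 (t(B) = (B**2 + B**2) - 2 = 2*B**2 - 2 = -2 + 2*B**2)
(((2 - 1*(-5))*t(6) + Z) + 360)**2 = (((2 - 1*(-5))*(-2 + 2*6**2) - 2) + 360)**2 = (((2 + 5)*(-2 + 2*36) - 2) + 360)**2 = ((7*(-2 + 72) - 2) + 360)**2 = ((7*70 - 2) + 360)**2 = ((490 - 2) + 360)**2 = (488 + 360)**2 = 848**2 = 719104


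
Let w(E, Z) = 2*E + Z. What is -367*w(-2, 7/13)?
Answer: 16515/13 ≈ 1270.4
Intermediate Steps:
w(E, Z) = Z + 2*E
-367*w(-2, 7/13) = -367*(7/13 + 2*(-2)) = -367*(7*(1/13) - 4) = -367*(7/13 - 4) = -367*(-45/13) = 16515/13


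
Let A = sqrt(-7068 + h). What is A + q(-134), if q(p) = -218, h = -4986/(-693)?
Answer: -218 + I*sqrt(41863514)/77 ≈ -218.0 + 84.029*I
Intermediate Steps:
h = 554/77 (h = -4986*(-1/693) = 554/77 ≈ 7.1948)
A = I*sqrt(41863514)/77 (A = sqrt(-7068 + 554/77) = sqrt(-543682/77) = I*sqrt(41863514)/77 ≈ 84.029*I)
A + q(-134) = I*sqrt(41863514)/77 - 218 = -218 + I*sqrt(41863514)/77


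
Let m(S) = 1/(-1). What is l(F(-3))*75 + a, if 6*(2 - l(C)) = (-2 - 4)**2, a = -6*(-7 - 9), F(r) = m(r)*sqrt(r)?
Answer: -204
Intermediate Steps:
m(S) = -1
F(r) = -sqrt(r)
a = 96 (a = -6*(-16) = 96)
l(C) = -4 (l(C) = 2 - (-2 - 4)**2/6 = 2 - 1/6*(-6)**2 = 2 - 1/6*36 = 2 - 6 = -4)
l(F(-3))*75 + a = -4*75 + 96 = -300 + 96 = -204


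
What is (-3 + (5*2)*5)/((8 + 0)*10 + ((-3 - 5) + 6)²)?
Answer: 47/84 ≈ 0.55952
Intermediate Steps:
(-3 + (5*2)*5)/((8 + 0)*10 + ((-3 - 5) + 6)²) = (-3 + 10*5)/(8*10 + (-8 + 6)²) = (-3 + 50)/(80 + (-2)²) = 47/(80 + 4) = 47/84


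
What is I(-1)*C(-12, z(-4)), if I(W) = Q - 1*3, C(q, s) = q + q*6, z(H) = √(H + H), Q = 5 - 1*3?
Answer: 84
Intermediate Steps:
Q = 2 (Q = 5 - 3 = 2)
z(H) = √2*√H (z(H) = √(2*H) = √2*√H)
C(q, s) = 7*q (C(q, s) = q + 6*q = 7*q)
I(W) = -1 (I(W) = 2 - 1*3 = 2 - 3 = -1)
I(-1)*C(-12, z(-4)) = -7*(-12) = -1*(-84) = 84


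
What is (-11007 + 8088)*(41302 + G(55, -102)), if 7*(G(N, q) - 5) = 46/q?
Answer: -2049774064/17 ≈ -1.2057e+8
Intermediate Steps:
G(N, q) = 5 + 46/(7*q) (G(N, q) = 5 + (46/q)/7 = 5 + 46/(7*q))
(-11007 + 8088)*(41302 + G(55, -102)) = (-11007 + 8088)*(41302 + (5 + (46/7)/(-102))) = -2919*(41302 + (5 + (46/7)*(-1/102))) = -2919*(41302 + (5 - 23/357)) = -2919*(41302 + 1762/357) = -2919*14746576/357 = -2049774064/17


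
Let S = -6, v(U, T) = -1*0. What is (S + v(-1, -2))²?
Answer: 36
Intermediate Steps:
v(U, T) = 0
(S + v(-1, -2))² = (-6 + 0)² = (-6)² = 36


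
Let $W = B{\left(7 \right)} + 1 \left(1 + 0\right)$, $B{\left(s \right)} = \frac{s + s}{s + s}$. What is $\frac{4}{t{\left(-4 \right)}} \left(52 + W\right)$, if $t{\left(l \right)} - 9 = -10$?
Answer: $-216$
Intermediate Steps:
$B{\left(s \right)} = 1$ ($B{\left(s \right)} = \frac{2 s}{2 s} = 2 s \frac{1}{2 s} = 1$)
$t{\left(l \right)} = -1$ ($t{\left(l \right)} = 9 - 10 = -1$)
$W = 2$ ($W = 1 + 1 \left(1 + 0\right) = 1 + 1 \cdot 1 = 1 + 1 = 2$)
$\frac{4}{t{\left(-4 \right)}} \left(52 + W\right) = \frac{4}{-1} \left(52 + 2\right) = 4 \left(-1\right) 54 = \left(-4\right) 54 = -216$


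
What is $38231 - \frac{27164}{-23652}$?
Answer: $\frac{226066694}{5913} \approx 38232.0$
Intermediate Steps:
$38231 - \frac{27164}{-23652} = 38231 - - \frac{6791}{5913} = 38231 + \frac{6791}{5913} = \frac{226066694}{5913}$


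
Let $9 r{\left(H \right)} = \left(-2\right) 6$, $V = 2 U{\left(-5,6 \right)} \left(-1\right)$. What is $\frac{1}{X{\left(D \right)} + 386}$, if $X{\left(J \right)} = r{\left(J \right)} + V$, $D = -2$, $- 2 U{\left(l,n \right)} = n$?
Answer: $\frac{3}{1172} \approx 0.0025597$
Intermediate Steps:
$U{\left(l,n \right)} = - \frac{n}{2}$
$V = 6$ ($V = 2 \left(\left(- \frac{1}{2}\right) 6\right) \left(-1\right) = 2 \left(-3\right) \left(-1\right) = \left(-6\right) \left(-1\right) = 6$)
$r{\left(H \right)} = - \frac{4}{3}$ ($r{\left(H \right)} = \frac{\left(-2\right) 6}{9} = \frac{1}{9} \left(-12\right) = - \frac{4}{3}$)
$X{\left(J \right)} = \frac{14}{3}$ ($X{\left(J \right)} = - \frac{4}{3} + 6 = \frac{14}{3}$)
$\frac{1}{X{\left(D \right)} + 386} = \frac{1}{\frac{14}{3} + 386} = \frac{1}{\frac{1172}{3}} = \frac{3}{1172}$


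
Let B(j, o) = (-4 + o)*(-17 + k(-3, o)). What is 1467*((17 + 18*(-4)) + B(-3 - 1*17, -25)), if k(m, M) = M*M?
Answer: -25946829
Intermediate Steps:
k(m, M) = M²
B(j, o) = (-17 + o²)*(-4 + o) (B(j, o) = (-4 + o)*(-17 + o²) = (-17 + o²)*(-4 + o))
1467*((17 + 18*(-4)) + B(-3 - 1*17, -25)) = 1467*((17 + 18*(-4)) + (68 + (-25)³ - 17*(-25) - 4*(-25)²)) = 1467*((17 - 72) + (68 - 15625 + 425 - 4*625)) = 1467*(-55 + (68 - 15625 + 425 - 2500)) = 1467*(-55 - 17632) = 1467*(-17687) = -25946829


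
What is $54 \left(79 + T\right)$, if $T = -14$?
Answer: $3510$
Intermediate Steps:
$54 \left(79 + T\right) = 54 \left(79 - 14\right) = 54 \cdot 65 = 3510$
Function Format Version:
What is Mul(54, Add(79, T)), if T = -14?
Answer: 3510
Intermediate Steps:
Mul(54, Add(79, T)) = Mul(54, Add(79, -14)) = Mul(54, 65) = 3510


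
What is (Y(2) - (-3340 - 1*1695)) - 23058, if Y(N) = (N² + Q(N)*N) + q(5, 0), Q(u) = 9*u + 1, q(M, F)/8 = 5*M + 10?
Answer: -17701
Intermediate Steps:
q(M, F) = 80 + 40*M (q(M, F) = 8*(5*M + 10) = 8*(10 + 5*M) = 80 + 40*M)
Q(u) = 1 + 9*u
Y(N) = 280 + N² + N*(1 + 9*N) (Y(N) = (N² + (1 + 9*N)*N) + (80 + 40*5) = (N² + N*(1 + 9*N)) + (80 + 200) = (N² + N*(1 + 9*N)) + 280 = 280 + N² + N*(1 + 9*N))
(Y(2) - (-3340 - 1*1695)) - 23058 = ((280 + 2 + 10*2²) - (-3340 - 1*1695)) - 23058 = ((280 + 2 + 10*4) - (-3340 - 1695)) - 23058 = ((280 + 2 + 40) - 1*(-5035)) - 23058 = (322 + 5035) - 23058 = 5357 - 23058 = -17701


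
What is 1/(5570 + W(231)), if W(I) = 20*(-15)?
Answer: 1/5270 ≈ 0.00018975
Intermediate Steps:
W(I) = -300
1/(5570 + W(231)) = 1/(5570 - 300) = 1/5270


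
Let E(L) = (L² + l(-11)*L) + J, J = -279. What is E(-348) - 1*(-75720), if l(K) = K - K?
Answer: 196545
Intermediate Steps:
l(K) = 0
E(L) = -279 + L² (E(L) = (L² + 0*L) - 279 = (L² + 0) - 279 = L² - 279 = -279 + L²)
E(-348) - 1*(-75720) = (-279 + (-348)²) - 1*(-75720) = (-279 + 121104) + 75720 = 120825 + 75720 = 196545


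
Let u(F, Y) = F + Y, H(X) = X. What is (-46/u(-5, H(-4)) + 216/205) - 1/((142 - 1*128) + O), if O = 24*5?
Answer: 1522271/247230 ≈ 6.1573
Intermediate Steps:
O = 120
(-46/u(-5, H(-4)) + 216/205) - 1/((142 - 1*128) + O) = (-46/(-5 - 4) + 216/205) - 1/((142 - 1*128) + 120) = (-46/(-9) + 216*(1/205)) - 1/((142 - 128) + 120) = (-46*(-⅑) + 216/205) - 1/(14 + 120) = (46/9 + 216/205) - 1/134 = 11374/1845 - 1*1/134 = 11374/1845 - 1/134 = 1522271/247230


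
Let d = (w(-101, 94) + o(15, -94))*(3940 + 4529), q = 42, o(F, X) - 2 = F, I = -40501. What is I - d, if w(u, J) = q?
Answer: -540172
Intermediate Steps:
o(F, X) = 2 + F
w(u, J) = 42
d = 499671 (d = (42 + (2 + 15))*(3940 + 4529) = (42 + 17)*8469 = 59*8469 = 499671)
I - d = -40501 - 1*499671 = -40501 - 499671 = -540172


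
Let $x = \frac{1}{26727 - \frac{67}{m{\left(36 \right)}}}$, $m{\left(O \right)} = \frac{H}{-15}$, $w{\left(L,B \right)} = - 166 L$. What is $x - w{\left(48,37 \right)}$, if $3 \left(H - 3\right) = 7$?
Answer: $\frac{3431395312}{430647} \approx 7968.0$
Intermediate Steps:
$H = \frac{16}{3}$ ($H = 3 + \frac{1}{3} \cdot 7 = 3 + \frac{7}{3} = \frac{16}{3} \approx 5.3333$)
$m{\left(O \right)} = - \frac{16}{45}$ ($m{\left(O \right)} = \frac{1}{-15} \cdot \frac{16}{3} = \left(- \frac{1}{15}\right) \frac{16}{3} = - \frac{16}{45}$)
$x = \frac{16}{430647}$ ($x = \frac{1}{26727 - \frac{67}{- \frac{16}{45}}} = \frac{1}{26727 - - \frac{3015}{16}} = \frac{1}{26727 + \frac{3015}{16}} = \frac{1}{\frac{430647}{16}} = \frac{16}{430647} \approx 3.7153 \cdot 10^{-5}$)
$x - w{\left(48,37 \right)} = \frac{16}{430647} - \left(-166\right) 48 = \frac{16}{430647} - -7968 = \frac{16}{430647} + 7968 = \frac{3431395312}{430647}$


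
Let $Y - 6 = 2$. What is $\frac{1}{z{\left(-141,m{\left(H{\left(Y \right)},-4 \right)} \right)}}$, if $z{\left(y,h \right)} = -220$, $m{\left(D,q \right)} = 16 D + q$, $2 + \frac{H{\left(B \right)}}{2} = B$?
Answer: $- \frac{1}{220} \approx -0.0045455$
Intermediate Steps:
$Y = 8$ ($Y = 6 + 2 = 8$)
$H{\left(B \right)} = -4 + 2 B$
$m{\left(D,q \right)} = q + 16 D$
$\frac{1}{z{\left(-141,m{\left(H{\left(Y \right)},-4 \right)} \right)}} = \frac{1}{-220} = - \frac{1}{220}$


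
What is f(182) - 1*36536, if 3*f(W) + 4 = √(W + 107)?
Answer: -109595/3 ≈ -36532.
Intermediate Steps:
f(W) = -4/3 + √(107 + W)/3 (f(W) = -4/3 + √(W + 107)/3 = -4/3 + √(107 + W)/3)
f(182) - 1*36536 = (-4/3 + √(107 + 182)/3) - 1*36536 = (-4/3 + √289/3) - 36536 = (-4/3 + (⅓)*17) - 36536 = (-4/3 + 17/3) - 36536 = 13/3 - 36536 = -109595/3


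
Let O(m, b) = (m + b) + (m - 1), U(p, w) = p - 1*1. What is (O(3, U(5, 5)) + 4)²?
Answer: 169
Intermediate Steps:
U(p, w) = -1 + p (U(p, w) = p - 1 = -1 + p)
O(m, b) = -1 + b + 2*m (O(m, b) = (b + m) + (-1 + m) = -1 + b + 2*m)
(O(3, U(5, 5)) + 4)² = ((-1 + (-1 + 5) + 2*3) + 4)² = ((-1 + 4 + 6) + 4)² = (9 + 4)² = 13² = 169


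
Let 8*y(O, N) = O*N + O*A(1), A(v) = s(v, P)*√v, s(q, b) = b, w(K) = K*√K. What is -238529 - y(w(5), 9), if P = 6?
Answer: -238529 - 75*√5/8 ≈ -2.3855e+5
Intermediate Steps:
w(K) = K^(3/2)
A(v) = 6*√v
y(O, N) = 3*O/4 + N*O/8 (y(O, N) = (O*N + O*(6*√1))/8 = (N*O + O*(6*1))/8 = (N*O + O*6)/8 = (N*O + 6*O)/8 = (6*O + N*O)/8 = 3*O/4 + N*O/8)
-238529 - y(w(5), 9) = -238529 - 5^(3/2)*(6 + 9)/8 = -238529 - 5*√5*15/8 = -238529 - 75*√5/8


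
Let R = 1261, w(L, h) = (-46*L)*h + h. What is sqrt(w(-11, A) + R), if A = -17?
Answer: I*sqrt(7358) ≈ 85.779*I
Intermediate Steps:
w(L, h) = h - 46*L*h (w(L, h) = -46*L*h + h = h - 46*L*h)
sqrt(w(-11, A) + R) = sqrt(-17*(1 - 46*(-11)) + 1261) = sqrt(-17*(1 + 506) + 1261) = sqrt(-17*507 + 1261) = sqrt(-8619 + 1261) = sqrt(-7358) = I*sqrt(7358)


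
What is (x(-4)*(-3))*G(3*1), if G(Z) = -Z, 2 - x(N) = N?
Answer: 54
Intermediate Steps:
x(N) = 2 - N
(x(-4)*(-3))*G(3*1) = ((2 - 1*(-4))*(-3))*(-3) = ((2 + 4)*(-3))*(-1*3) = (6*(-3))*(-3) = -18*(-3) = 54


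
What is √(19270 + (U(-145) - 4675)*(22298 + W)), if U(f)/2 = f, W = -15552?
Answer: 2*I*√8368655 ≈ 5785.7*I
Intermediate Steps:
U(f) = 2*f
√(19270 + (U(-145) - 4675)*(22298 + W)) = √(19270 + (2*(-145) - 4675)*(22298 - 15552)) = √(19270 + (-290 - 4675)*6746) = √(19270 - 4965*6746) = √(19270 - 33493890) = √(-33474620) = 2*I*√8368655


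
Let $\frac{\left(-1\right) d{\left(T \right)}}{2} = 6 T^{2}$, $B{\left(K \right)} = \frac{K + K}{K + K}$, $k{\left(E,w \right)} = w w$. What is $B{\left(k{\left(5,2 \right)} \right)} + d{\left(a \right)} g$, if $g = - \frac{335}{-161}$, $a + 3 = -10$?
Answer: $- \frac{679219}{161} \approx -4218.8$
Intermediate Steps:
$a = -13$ ($a = -3 - 10 = -13$)
$k{\left(E,w \right)} = w^{2}$
$g = \frac{335}{161}$ ($g = \left(-335\right) \left(- \frac{1}{161}\right) = \frac{335}{161} \approx 2.0807$)
$B{\left(K \right)} = 1$ ($B{\left(K \right)} = \frac{2 K}{2 K} = 2 K \frac{1}{2 K} = 1$)
$d{\left(T \right)} = - 12 T^{2}$ ($d{\left(T \right)} = - 2 \cdot 6 T^{2} = - 12 T^{2}$)
$B{\left(k{\left(5,2 \right)} \right)} + d{\left(a \right)} g = 1 + - 12 \left(-13\right)^{2} \cdot \frac{335}{161} = 1 + \left(-12\right) 169 \cdot \frac{335}{161} = 1 - \frac{679380}{161} = - \frac{679219}{161}$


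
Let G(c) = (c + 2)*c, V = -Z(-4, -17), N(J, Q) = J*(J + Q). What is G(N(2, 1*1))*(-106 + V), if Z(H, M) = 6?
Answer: -5376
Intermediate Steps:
V = -6 (V = -1*6 = -6)
G(c) = c*(2 + c) (G(c) = (2 + c)*c = c*(2 + c))
G(N(2, 1*1))*(-106 + V) = ((2*(2 + 1*1))*(2 + 2*(2 + 1*1)))*(-106 - 6) = ((2*(2 + 1))*(2 + 2*(2 + 1)))*(-112) = ((2*3)*(2 + 2*3))*(-112) = (6*(2 + 6))*(-112) = (6*8)*(-112) = 48*(-112) = -5376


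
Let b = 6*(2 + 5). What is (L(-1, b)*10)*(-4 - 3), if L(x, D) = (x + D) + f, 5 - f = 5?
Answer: -2870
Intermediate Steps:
f = 0 (f = 5 - 1*5 = 5 - 5 = 0)
b = 42 (b = 6*7 = 42)
L(x, D) = D + x (L(x, D) = (x + D) + 0 = (D + x) + 0 = D + x)
(L(-1, b)*10)*(-4 - 3) = ((42 - 1)*10)*(-4 - 3) = (41*10)*(-7) = 410*(-7) = -2870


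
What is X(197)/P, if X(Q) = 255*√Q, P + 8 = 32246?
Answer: 85*√197/10746 ≈ 0.11102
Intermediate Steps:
P = 32238 (P = -8 + 32246 = 32238)
X(197)/P = (255*√197)/32238 = (255*√197)*(1/32238) = 85*√197/10746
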